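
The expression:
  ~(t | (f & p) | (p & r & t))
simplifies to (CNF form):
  ~t & (~f | ~p)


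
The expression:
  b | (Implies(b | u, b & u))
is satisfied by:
  {b: True, u: False}
  {u: False, b: False}
  {u: True, b: True}


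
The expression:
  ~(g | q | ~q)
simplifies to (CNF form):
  False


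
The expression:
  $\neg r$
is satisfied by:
  {r: False}


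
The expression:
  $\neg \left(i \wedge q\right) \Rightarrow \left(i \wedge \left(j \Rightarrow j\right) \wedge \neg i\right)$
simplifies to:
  $i \wedge q$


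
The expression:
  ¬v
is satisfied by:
  {v: False}


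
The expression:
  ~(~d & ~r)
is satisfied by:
  {r: True, d: True}
  {r: True, d: False}
  {d: True, r: False}


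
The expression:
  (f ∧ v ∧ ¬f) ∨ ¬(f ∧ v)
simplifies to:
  ¬f ∨ ¬v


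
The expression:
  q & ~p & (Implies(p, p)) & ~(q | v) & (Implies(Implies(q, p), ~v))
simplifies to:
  False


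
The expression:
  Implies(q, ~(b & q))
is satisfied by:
  {q: False, b: False}
  {b: True, q: False}
  {q: True, b: False}


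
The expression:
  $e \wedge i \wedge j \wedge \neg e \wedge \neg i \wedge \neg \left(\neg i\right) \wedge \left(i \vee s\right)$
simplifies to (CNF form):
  $\text{False}$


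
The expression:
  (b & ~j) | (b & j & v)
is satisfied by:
  {v: True, b: True, j: False}
  {b: True, j: False, v: False}
  {j: True, v: True, b: True}


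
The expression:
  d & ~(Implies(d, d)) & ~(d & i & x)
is never true.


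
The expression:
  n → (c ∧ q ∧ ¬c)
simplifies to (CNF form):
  ¬n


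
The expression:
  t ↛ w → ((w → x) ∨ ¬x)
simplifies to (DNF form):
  True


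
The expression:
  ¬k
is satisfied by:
  {k: False}


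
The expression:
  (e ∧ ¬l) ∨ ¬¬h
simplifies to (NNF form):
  h ∨ (e ∧ ¬l)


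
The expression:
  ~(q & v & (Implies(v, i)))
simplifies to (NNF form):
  ~i | ~q | ~v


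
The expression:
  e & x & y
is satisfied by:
  {e: True, x: True, y: True}


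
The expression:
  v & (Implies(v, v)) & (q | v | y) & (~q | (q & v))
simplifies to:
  v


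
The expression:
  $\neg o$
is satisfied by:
  {o: False}


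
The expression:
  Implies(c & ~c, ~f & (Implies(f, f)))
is always true.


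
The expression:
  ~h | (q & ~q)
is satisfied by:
  {h: False}


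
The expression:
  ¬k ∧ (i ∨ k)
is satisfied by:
  {i: True, k: False}


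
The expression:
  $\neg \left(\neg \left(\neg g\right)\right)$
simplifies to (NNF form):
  $\neg g$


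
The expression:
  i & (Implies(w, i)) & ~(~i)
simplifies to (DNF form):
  i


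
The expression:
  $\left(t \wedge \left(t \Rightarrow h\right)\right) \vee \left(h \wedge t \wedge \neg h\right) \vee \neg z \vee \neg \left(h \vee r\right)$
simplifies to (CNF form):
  $\left(h \vee \neg h \vee \neg z\right) \wedge \left(h \vee \neg r \vee \neg z\right) \wedge \left(t \vee \neg h \vee \neg z\right) \wedge \left(t \vee \neg r \vee \neg z\right)$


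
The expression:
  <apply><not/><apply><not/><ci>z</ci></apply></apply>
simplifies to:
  <ci>z</ci>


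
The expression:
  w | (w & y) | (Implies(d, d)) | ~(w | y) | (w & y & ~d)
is always true.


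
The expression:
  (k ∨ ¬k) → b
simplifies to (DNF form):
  b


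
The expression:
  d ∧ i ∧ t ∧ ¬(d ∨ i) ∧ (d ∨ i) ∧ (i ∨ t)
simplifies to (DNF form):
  False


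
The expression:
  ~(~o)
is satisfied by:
  {o: True}


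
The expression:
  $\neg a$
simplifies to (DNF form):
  $\neg a$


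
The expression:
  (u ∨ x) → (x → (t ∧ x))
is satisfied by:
  {t: True, x: False}
  {x: False, t: False}
  {x: True, t: True}


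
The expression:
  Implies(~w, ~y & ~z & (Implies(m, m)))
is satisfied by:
  {w: True, z: False, y: False}
  {y: True, w: True, z: False}
  {w: True, z: True, y: False}
  {y: True, w: True, z: True}
  {y: False, z: False, w: False}


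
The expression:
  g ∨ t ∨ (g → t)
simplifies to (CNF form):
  True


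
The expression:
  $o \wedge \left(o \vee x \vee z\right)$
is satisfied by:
  {o: True}


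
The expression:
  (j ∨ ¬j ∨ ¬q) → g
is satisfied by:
  {g: True}


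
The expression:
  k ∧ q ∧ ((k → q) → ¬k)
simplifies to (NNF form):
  False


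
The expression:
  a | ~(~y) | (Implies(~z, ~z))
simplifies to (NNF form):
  True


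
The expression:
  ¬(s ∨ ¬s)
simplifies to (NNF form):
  False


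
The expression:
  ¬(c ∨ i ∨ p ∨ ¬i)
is never true.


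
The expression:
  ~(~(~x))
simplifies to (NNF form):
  ~x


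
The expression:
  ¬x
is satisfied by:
  {x: False}


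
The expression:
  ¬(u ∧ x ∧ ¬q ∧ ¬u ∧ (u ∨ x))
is always true.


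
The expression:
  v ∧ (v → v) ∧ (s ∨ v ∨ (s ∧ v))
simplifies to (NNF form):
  v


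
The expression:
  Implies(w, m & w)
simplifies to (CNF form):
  m | ~w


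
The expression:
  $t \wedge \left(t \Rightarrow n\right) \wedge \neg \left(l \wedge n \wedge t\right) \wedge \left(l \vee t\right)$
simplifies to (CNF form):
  $n \wedge t \wedge \neg l$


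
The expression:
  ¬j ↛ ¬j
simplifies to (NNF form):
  False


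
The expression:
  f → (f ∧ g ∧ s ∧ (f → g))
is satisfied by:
  {g: True, s: True, f: False}
  {g: True, s: False, f: False}
  {s: True, g: False, f: False}
  {g: False, s: False, f: False}
  {f: True, g: True, s: True}


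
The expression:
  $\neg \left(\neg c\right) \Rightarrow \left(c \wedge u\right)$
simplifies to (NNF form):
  $u \vee \neg c$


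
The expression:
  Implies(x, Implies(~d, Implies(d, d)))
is always true.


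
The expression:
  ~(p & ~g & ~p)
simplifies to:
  True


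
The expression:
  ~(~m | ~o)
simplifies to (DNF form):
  m & o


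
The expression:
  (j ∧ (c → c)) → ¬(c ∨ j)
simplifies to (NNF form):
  ¬j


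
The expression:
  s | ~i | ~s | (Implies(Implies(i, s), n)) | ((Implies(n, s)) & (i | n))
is always true.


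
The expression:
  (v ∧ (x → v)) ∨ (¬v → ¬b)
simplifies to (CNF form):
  v ∨ ¬b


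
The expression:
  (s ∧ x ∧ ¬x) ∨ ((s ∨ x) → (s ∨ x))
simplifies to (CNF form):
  True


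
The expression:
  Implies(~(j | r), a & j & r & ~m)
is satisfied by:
  {r: True, j: True}
  {r: True, j: False}
  {j: True, r: False}


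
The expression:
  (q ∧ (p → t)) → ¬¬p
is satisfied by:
  {p: True, q: False}
  {q: False, p: False}
  {q: True, p: True}


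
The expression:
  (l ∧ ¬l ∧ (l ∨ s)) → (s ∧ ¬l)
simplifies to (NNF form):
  True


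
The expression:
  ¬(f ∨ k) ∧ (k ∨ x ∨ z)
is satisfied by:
  {x: True, z: True, f: False, k: False}
  {x: True, f: False, k: False, z: False}
  {z: True, f: False, k: False, x: False}


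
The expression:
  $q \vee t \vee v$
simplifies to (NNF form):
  $q \vee t \vee v$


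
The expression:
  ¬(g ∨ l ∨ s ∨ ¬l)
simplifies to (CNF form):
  False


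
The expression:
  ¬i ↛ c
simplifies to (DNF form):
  c ∨ ¬i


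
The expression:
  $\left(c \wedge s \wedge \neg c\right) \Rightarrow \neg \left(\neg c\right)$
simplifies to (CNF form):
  $\text{True}$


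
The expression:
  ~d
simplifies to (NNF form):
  ~d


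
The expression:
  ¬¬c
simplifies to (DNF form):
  c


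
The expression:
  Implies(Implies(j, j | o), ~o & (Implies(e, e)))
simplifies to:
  ~o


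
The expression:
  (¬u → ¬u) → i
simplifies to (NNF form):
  i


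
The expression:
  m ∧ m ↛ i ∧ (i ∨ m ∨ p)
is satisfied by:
  {m: True, i: False}


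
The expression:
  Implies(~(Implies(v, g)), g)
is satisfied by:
  {g: True, v: False}
  {v: False, g: False}
  {v: True, g: True}


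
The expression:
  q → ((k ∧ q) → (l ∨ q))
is always true.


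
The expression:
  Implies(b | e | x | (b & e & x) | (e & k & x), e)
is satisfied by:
  {e: True, b: False, x: False}
  {x: True, e: True, b: False}
  {e: True, b: True, x: False}
  {x: True, e: True, b: True}
  {x: False, b: False, e: False}


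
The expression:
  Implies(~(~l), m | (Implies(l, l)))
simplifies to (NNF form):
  True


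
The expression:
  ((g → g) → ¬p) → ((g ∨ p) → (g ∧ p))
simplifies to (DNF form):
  p ∨ ¬g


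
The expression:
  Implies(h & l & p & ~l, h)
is always true.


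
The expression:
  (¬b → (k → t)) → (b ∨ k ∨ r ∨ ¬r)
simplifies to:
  True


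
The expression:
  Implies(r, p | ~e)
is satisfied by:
  {p: True, e: False, r: False}
  {e: False, r: False, p: False}
  {r: True, p: True, e: False}
  {r: True, e: False, p: False}
  {p: True, e: True, r: False}
  {e: True, p: False, r: False}
  {r: True, e: True, p: True}


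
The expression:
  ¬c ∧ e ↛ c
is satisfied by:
  {e: True, c: False}


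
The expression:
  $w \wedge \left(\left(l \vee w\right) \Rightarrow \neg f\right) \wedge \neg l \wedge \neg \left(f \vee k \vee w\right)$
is never true.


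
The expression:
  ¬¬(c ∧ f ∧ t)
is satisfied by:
  {t: True, c: True, f: True}


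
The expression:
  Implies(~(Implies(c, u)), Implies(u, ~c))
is always true.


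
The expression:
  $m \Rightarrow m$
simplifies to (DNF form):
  $\text{True}$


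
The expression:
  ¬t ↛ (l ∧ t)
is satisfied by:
  {t: False}


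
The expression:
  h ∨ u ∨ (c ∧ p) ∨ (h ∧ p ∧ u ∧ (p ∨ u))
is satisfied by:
  {u: True, c: True, h: True, p: True}
  {u: True, c: True, h: True, p: False}
  {u: True, h: True, p: True, c: False}
  {u: True, h: True, p: False, c: False}
  {u: True, c: True, p: True, h: False}
  {u: True, c: True, p: False, h: False}
  {u: True, p: True, h: False, c: False}
  {u: True, p: False, h: False, c: False}
  {c: True, h: True, p: True, u: False}
  {c: True, h: True, p: False, u: False}
  {h: True, p: True, u: False, c: False}
  {h: True, u: False, p: False, c: False}
  {c: True, p: True, u: False, h: False}


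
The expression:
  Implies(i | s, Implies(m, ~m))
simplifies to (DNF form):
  ~m | (~i & ~s)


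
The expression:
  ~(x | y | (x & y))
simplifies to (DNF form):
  ~x & ~y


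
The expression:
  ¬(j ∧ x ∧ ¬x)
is always true.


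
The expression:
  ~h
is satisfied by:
  {h: False}


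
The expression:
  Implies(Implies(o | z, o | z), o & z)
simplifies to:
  o & z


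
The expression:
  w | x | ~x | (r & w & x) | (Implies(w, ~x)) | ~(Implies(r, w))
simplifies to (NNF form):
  True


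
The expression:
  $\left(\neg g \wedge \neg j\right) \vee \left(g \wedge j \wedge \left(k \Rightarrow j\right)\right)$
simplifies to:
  $\left(g \wedge j\right) \vee \left(\neg g \wedge \neg j\right)$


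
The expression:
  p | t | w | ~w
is always true.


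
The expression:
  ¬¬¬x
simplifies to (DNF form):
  ¬x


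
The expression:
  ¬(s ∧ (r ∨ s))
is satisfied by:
  {s: False}


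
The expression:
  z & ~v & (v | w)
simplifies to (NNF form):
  w & z & ~v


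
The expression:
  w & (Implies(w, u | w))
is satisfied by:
  {w: True}


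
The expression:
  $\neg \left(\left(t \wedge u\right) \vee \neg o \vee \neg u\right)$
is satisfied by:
  {u: True, o: True, t: False}


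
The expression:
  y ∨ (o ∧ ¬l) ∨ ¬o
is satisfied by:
  {y: True, l: False, o: False}
  {l: False, o: False, y: False}
  {y: True, o: True, l: False}
  {o: True, l: False, y: False}
  {y: True, l: True, o: False}
  {l: True, y: False, o: False}
  {y: True, o: True, l: True}


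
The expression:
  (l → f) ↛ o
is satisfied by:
  {f: True, o: False, l: False}
  {o: False, l: False, f: False}
  {f: True, l: True, o: False}


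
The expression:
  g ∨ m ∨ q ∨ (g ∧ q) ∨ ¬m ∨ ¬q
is always true.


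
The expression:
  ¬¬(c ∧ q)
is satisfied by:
  {c: True, q: True}


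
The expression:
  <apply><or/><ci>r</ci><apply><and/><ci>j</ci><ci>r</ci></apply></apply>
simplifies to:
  <ci>r</ci>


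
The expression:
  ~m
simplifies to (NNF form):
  ~m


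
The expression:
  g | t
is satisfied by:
  {t: True, g: True}
  {t: True, g: False}
  {g: True, t: False}


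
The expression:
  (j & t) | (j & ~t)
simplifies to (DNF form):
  j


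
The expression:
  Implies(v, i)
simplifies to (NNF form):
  i | ~v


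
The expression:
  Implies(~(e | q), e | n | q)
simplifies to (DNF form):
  e | n | q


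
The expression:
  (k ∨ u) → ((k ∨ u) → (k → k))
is always true.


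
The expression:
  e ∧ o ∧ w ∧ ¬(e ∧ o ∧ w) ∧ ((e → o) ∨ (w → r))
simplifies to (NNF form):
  False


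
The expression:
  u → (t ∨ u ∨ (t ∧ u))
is always true.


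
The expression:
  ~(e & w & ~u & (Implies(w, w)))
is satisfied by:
  {u: True, w: False, e: False}
  {w: False, e: False, u: False}
  {u: True, e: True, w: False}
  {e: True, w: False, u: False}
  {u: True, w: True, e: False}
  {w: True, u: False, e: False}
  {u: True, e: True, w: True}


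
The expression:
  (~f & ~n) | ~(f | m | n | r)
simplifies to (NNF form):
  ~f & ~n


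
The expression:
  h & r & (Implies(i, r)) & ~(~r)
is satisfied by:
  {r: True, h: True}


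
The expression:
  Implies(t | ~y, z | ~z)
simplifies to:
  True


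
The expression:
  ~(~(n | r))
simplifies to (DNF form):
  n | r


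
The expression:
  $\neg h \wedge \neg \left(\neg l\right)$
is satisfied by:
  {l: True, h: False}


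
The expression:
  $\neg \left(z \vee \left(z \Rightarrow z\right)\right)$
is never true.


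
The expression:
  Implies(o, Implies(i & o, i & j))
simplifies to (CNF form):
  j | ~i | ~o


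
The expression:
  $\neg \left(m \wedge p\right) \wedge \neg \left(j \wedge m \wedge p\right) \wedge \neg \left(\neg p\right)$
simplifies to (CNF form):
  $p \wedge \neg m$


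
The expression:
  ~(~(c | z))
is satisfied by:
  {z: True, c: True}
  {z: True, c: False}
  {c: True, z: False}


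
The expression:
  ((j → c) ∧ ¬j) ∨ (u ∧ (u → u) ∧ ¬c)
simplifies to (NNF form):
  (u ∧ ¬c) ∨ ¬j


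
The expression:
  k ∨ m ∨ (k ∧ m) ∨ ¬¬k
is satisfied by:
  {k: True, m: True}
  {k: True, m: False}
  {m: True, k: False}


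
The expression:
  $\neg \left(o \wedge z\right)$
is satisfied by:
  {o: False, z: False}
  {z: True, o: False}
  {o: True, z: False}


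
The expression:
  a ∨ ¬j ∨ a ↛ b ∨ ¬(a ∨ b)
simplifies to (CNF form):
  a ∨ ¬b ∨ ¬j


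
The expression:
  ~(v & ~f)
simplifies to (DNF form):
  f | ~v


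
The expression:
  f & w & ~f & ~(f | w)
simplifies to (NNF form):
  False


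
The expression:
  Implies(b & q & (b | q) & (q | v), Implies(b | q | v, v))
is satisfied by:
  {v: True, b: False, q: False}
  {v: False, b: False, q: False}
  {q: True, v: True, b: False}
  {q: True, v: False, b: False}
  {b: True, v: True, q: False}
  {b: True, v: False, q: False}
  {b: True, q: True, v: True}


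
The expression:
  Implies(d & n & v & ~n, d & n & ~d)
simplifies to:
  True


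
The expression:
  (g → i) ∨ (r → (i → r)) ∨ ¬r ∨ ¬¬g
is always true.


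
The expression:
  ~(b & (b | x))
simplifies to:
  ~b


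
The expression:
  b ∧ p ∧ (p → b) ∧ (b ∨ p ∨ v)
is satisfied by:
  {p: True, b: True}


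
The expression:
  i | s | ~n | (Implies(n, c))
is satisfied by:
  {i: True, c: True, s: True, n: False}
  {i: True, c: True, s: False, n: False}
  {i: True, s: True, c: False, n: False}
  {i: True, s: False, c: False, n: False}
  {c: True, s: True, i: False, n: False}
  {c: True, i: False, s: False, n: False}
  {c: False, s: True, i: False, n: False}
  {c: False, i: False, s: False, n: False}
  {i: True, n: True, c: True, s: True}
  {i: True, n: True, c: True, s: False}
  {i: True, n: True, s: True, c: False}
  {i: True, n: True, s: False, c: False}
  {n: True, c: True, s: True, i: False}
  {n: True, c: True, s: False, i: False}
  {n: True, s: True, c: False, i: False}


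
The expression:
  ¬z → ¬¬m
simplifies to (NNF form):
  m ∨ z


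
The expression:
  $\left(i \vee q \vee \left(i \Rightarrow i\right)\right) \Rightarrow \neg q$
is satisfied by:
  {q: False}


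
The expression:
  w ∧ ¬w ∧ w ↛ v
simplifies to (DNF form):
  False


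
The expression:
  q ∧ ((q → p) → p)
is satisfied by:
  {q: True}


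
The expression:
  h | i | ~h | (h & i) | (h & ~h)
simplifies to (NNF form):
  True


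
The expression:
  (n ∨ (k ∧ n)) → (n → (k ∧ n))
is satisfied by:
  {k: True, n: False}
  {n: False, k: False}
  {n: True, k: True}


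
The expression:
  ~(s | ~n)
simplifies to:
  n & ~s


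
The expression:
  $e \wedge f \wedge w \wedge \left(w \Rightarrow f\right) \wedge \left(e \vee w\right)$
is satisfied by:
  {e: True, w: True, f: True}


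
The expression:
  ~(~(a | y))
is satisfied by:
  {a: True, y: True}
  {a: True, y: False}
  {y: True, a: False}


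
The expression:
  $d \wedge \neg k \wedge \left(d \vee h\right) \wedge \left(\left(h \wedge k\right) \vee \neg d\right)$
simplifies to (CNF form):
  $\text{False}$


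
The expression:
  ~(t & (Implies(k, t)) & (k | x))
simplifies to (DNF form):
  ~t | (~k & ~x)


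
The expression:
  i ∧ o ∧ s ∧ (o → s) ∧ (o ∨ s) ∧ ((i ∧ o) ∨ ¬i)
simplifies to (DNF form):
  i ∧ o ∧ s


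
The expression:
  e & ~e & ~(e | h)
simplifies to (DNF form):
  False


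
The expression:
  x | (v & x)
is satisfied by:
  {x: True}


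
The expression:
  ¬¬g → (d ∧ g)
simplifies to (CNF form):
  d ∨ ¬g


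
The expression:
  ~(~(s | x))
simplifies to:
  s | x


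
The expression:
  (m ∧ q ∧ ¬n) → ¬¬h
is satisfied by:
  {h: True, n: True, m: False, q: False}
  {h: True, m: False, q: False, n: False}
  {n: True, m: False, q: False, h: False}
  {n: False, m: False, q: False, h: False}
  {h: True, q: True, n: True, m: False}
  {h: True, q: True, n: False, m: False}
  {q: True, n: True, h: False, m: False}
  {q: True, h: False, m: False, n: False}
  {n: True, h: True, m: True, q: False}
  {h: True, m: True, n: False, q: False}
  {n: True, m: True, h: False, q: False}
  {m: True, h: False, q: False, n: False}
  {h: True, q: True, m: True, n: True}
  {h: True, q: True, m: True, n: False}
  {q: True, m: True, n: True, h: False}


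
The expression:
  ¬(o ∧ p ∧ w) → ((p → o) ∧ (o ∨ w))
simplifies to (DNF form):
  o ∨ (w ∧ ¬p)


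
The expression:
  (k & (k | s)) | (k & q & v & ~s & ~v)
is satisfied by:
  {k: True}


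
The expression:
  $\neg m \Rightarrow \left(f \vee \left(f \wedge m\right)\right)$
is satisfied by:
  {m: True, f: True}
  {m: True, f: False}
  {f: True, m: False}


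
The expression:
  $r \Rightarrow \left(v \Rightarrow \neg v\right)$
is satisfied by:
  {v: False, r: False}
  {r: True, v: False}
  {v: True, r: False}


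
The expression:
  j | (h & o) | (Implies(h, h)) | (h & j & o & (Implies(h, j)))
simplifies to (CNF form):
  True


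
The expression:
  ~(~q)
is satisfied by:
  {q: True}


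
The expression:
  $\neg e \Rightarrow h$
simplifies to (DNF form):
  $e \vee h$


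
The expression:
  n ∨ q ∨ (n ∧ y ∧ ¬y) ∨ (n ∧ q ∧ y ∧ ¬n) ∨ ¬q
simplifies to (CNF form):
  True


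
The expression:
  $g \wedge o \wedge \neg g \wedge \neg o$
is never true.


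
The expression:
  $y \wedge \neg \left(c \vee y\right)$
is never true.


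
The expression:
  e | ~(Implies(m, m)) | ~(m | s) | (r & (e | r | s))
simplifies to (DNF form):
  e | r | (~m & ~s)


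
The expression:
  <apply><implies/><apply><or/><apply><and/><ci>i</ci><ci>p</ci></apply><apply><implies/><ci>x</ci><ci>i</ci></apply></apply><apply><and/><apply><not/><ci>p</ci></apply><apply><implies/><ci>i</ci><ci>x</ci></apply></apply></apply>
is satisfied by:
  {x: True, p: False, i: False}
  {x: False, p: False, i: False}
  {i: True, x: True, p: False}
  {p: True, x: True, i: False}


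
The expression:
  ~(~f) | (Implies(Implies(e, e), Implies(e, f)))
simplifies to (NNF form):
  f | ~e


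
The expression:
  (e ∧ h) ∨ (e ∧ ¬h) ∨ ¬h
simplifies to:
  e ∨ ¬h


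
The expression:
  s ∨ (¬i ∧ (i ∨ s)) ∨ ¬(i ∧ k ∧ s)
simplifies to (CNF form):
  True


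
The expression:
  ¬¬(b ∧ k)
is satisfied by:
  {b: True, k: True}


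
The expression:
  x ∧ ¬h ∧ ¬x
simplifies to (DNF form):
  False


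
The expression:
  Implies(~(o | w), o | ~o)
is always true.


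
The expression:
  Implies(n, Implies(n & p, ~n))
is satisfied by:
  {p: False, n: False}
  {n: True, p: False}
  {p: True, n: False}


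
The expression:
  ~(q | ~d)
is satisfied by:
  {d: True, q: False}


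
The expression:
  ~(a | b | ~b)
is never true.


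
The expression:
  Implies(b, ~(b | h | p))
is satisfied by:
  {b: False}


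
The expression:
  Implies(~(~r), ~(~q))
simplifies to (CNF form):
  q | ~r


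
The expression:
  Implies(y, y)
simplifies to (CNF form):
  True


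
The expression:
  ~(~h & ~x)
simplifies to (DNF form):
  h | x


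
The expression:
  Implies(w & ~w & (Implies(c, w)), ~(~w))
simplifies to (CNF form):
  True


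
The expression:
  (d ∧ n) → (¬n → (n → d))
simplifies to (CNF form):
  True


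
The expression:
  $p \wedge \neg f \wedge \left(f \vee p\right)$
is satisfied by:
  {p: True, f: False}


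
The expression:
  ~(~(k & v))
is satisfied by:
  {k: True, v: True}


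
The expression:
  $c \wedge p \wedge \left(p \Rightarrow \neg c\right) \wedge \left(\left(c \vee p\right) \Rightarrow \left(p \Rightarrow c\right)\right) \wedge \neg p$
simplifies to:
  $\text{False}$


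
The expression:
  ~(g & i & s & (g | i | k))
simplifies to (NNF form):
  ~g | ~i | ~s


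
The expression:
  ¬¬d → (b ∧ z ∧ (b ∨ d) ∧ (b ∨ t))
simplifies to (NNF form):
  (b ∧ z) ∨ ¬d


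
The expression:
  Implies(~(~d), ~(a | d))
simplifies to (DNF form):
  ~d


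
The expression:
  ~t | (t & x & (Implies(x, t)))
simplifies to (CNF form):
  x | ~t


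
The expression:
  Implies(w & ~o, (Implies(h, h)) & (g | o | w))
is always true.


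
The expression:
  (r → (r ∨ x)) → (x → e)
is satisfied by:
  {e: True, x: False}
  {x: False, e: False}
  {x: True, e: True}


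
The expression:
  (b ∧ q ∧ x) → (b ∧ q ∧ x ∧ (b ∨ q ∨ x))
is always true.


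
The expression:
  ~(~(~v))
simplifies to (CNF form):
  ~v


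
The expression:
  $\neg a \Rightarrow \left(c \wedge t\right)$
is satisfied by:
  {a: True, c: True, t: True}
  {a: True, c: True, t: False}
  {a: True, t: True, c: False}
  {a: True, t: False, c: False}
  {c: True, t: True, a: False}


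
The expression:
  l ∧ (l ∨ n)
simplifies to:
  l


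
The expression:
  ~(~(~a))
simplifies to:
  ~a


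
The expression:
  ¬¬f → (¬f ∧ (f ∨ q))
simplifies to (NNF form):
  ¬f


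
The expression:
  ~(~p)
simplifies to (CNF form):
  p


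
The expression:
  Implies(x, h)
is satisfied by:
  {h: True, x: False}
  {x: False, h: False}
  {x: True, h: True}


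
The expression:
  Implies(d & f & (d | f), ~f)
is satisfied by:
  {d: False, f: False}
  {f: True, d: False}
  {d: True, f: False}


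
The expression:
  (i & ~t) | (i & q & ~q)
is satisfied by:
  {i: True, t: False}


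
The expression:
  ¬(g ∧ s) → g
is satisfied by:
  {g: True}


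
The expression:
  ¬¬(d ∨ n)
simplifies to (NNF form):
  d ∨ n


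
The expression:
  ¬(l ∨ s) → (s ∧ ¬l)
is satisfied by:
  {l: True, s: True}
  {l: True, s: False}
  {s: True, l: False}


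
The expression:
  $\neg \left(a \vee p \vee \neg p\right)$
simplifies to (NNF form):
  $\text{False}$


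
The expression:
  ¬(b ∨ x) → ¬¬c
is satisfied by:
  {b: True, c: True, x: True}
  {b: True, c: True, x: False}
  {b: True, x: True, c: False}
  {b: True, x: False, c: False}
  {c: True, x: True, b: False}
  {c: True, x: False, b: False}
  {x: True, c: False, b: False}


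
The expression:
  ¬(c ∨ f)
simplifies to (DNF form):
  ¬c ∧ ¬f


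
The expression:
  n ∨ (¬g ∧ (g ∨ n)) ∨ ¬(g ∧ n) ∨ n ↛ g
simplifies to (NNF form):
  True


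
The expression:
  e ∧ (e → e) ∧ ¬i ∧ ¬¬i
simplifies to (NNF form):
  False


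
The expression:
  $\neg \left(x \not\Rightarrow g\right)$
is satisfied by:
  {g: True, x: False}
  {x: False, g: False}
  {x: True, g: True}


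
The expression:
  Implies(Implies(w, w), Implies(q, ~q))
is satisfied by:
  {q: False}


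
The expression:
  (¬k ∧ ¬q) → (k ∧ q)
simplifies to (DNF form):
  k ∨ q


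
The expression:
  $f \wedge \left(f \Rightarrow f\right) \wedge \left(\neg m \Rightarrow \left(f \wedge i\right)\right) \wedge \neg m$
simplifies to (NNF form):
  $f \wedge i \wedge \neg m$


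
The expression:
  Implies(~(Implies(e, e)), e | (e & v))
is always true.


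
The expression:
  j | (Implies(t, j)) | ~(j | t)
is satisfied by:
  {j: True, t: False}
  {t: False, j: False}
  {t: True, j: True}


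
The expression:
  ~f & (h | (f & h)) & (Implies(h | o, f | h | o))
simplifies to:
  h & ~f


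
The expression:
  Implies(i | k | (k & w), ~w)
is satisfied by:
  {i: False, w: False, k: False}
  {k: True, i: False, w: False}
  {i: True, k: False, w: False}
  {k: True, i: True, w: False}
  {w: True, k: False, i: False}


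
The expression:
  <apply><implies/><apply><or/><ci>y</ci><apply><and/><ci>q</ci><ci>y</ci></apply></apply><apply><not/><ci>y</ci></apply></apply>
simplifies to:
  <apply><not/><ci>y</ci></apply>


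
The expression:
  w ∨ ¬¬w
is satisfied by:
  {w: True}


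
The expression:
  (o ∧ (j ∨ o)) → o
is always true.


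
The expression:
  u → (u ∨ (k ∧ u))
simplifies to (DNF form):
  True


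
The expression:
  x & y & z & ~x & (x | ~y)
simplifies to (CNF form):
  False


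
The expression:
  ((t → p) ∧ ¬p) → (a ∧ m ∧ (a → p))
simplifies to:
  p ∨ t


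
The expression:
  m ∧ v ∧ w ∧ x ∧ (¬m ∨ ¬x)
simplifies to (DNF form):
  False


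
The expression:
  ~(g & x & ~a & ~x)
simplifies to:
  True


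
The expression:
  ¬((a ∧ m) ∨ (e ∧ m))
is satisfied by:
  {a: False, m: False, e: False}
  {e: True, a: False, m: False}
  {a: True, e: False, m: False}
  {e: True, a: True, m: False}
  {m: True, e: False, a: False}


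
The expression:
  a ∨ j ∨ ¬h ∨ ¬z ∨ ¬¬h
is always true.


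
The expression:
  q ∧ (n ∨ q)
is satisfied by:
  {q: True}


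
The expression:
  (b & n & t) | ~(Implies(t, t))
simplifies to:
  b & n & t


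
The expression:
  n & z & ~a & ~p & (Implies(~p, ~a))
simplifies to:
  n & z & ~a & ~p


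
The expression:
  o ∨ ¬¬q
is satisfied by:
  {q: True, o: True}
  {q: True, o: False}
  {o: True, q: False}


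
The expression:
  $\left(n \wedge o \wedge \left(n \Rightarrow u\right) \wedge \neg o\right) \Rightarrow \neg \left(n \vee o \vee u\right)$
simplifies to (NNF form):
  $\text{True}$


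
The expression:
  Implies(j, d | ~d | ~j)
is always true.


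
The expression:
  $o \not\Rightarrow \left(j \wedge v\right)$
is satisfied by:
  {o: True, v: False, j: False}
  {j: True, o: True, v: False}
  {v: True, o: True, j: False}


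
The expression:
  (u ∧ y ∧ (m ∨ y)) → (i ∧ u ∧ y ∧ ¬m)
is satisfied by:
  {i: True, m: False, u: False, y: False}
  {i: False, m: False, u: False, y: False}
  {i: True, m: True, u: False, y: False}
  {m: True, i: False, u: False, y: False}
  {i: True, y: True, m: False, u: False}
  {y: True, i: False, m: False, u: False}
  {i: True, y: True, m: True, u: False}
  {y: True, m: True, i: False, u: False}
  {u: True, i: True, y: False, m: False}
  {u: True, y: False, m: False, i: False}
  {i: True, u: True, m: True, y: False}
  {u: True, m: True, y: False, i: False}
  {i: True, u: True, y: True, m: False}


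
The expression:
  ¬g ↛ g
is always true.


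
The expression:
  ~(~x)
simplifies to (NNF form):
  x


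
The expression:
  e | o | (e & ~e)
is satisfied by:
  {o: True, e: True}
  {o: True, e: False}
  {e: True, o: False}


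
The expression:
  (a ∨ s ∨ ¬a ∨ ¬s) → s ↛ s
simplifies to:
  False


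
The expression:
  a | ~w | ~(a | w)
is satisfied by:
  {a: True, w: False}
  {w: False, a: False}
  {w: True, a: True}


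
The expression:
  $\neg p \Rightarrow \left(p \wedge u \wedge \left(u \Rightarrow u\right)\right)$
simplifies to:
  $p$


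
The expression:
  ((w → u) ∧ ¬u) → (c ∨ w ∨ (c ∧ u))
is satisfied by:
  {u: True, c: True, w: True}
  {u: True, c: True, w: False}
  {u: True, w: True, c: False}
  {u: True, w: False, c: False}
  {c: True, w: True, u: False}
  {c: True, w: False, u: False}
  {w: True, c: False, u: False}


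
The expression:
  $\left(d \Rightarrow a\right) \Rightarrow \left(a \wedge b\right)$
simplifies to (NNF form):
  $\left(a \wedge b\right) \vee \left(d \wedge \neg a\right)$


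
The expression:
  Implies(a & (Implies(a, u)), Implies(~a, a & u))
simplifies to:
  True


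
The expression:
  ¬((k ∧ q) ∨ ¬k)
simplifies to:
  k ∧ ¬q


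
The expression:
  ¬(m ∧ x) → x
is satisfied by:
  {x: True}


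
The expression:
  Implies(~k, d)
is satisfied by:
  {d: True, k: True}
  {d: True, k: False}
  {k: True, d: False}


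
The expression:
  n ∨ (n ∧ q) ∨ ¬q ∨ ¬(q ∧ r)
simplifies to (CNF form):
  n ∨ ¬q ∨ ¬r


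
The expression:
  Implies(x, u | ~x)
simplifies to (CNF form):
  u | ~x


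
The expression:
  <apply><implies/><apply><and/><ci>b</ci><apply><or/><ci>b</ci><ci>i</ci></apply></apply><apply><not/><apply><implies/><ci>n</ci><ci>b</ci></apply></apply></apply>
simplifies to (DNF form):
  <apply><not/><ci>b</ci></apply>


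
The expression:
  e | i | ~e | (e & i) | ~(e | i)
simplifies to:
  True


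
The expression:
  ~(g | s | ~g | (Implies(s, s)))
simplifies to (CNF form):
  False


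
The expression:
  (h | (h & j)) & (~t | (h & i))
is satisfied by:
  {h: True, i: True, t: False}
  {h: True, t: False, i: False}
  {h: True, i: True, t: True}


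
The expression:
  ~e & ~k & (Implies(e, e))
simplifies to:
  ~e & ~k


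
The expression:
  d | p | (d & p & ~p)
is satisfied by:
  {d: True, p: True}
  {d: True, p: False}
  {p: True, d: False}


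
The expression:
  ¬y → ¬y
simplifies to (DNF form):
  True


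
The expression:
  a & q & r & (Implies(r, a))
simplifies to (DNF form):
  a & q & r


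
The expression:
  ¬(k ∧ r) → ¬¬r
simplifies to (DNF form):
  r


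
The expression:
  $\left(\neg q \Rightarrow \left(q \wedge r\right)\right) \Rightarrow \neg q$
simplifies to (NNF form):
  $\neg q$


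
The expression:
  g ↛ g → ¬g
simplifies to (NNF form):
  True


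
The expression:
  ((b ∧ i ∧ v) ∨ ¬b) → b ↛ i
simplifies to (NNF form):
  b ∧ (¬i ∨ ¬v)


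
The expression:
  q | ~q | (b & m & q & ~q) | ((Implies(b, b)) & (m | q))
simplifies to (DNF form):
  True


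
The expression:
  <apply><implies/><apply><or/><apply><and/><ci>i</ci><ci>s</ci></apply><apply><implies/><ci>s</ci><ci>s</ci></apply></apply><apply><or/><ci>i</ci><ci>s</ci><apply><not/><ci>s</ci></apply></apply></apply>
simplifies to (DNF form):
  <true/>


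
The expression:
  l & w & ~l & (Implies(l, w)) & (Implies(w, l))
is never true.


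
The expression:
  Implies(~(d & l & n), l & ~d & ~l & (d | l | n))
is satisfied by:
  {d: True, n: True, l: True}


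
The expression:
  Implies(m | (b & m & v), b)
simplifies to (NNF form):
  b | ~m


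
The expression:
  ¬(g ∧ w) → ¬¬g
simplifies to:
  g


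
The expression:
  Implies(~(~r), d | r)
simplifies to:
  True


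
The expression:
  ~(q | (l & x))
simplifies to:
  ~q & (~l | ~x)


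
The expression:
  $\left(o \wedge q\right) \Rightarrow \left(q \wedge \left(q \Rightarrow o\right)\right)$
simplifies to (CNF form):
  $\text{True}$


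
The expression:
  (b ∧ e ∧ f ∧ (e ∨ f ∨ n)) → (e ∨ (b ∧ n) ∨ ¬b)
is always true.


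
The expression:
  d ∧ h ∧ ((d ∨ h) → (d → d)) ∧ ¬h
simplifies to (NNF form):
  False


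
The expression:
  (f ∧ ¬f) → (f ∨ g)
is always true.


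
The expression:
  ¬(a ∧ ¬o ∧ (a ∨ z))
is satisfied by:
  {o: True, a: False}
  {a: False, o: False}
  {a: True, o: True}


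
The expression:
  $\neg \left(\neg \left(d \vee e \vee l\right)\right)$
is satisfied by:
  {d: True, l: True, e: True}
  {d: True, l: True, e: False}
  {d: True, e: True, l: False}
  {d: True, e: False, l: False}
  {l: True, e: True, d: False}
  {l: True, e: False, d: False}
  {e: True, l: False, d: False}


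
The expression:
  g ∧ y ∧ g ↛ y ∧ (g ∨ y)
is never true.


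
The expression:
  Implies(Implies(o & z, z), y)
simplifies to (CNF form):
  y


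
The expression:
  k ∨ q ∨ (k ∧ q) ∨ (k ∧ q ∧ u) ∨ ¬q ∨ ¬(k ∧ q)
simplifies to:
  True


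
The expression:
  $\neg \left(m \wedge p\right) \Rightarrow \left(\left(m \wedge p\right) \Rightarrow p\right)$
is always true.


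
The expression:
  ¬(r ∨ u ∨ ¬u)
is never true.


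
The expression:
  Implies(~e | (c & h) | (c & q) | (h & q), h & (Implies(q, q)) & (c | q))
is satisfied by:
  {e: True, h: True, c: False, q: False}
  {e: True, h: True, q: True, c: False}
  {e: True, h: True, c: True, q: False}
  {e: True, h: True, q: True, c: True}
  {e: True, c: False, q: False, h: False}
  {e: True, q: True, c: False, h: False}
  {e: True, c: True, q: False, h: False}
  {q: True, h: True, c: False, e: False}
  {h: True, c: True, q: False, e: False}
  {q: True, h: True, c: True, e: False}


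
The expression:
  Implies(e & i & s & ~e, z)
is always true.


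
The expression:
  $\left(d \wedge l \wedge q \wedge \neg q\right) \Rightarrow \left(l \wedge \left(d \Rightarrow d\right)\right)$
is always true.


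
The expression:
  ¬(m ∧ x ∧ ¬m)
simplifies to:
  True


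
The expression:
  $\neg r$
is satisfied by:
  {r: False}


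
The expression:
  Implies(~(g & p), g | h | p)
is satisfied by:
  {p: True, g: True, h: True}
  {p: True, g: True, h: False}
  {p: True, h: True, g: False}
  {p: True, h: False, g: False}
  {g: True, h: True, p: False}
  {g: True, h: False, p: False}
  {h: True, g: False, p: False}


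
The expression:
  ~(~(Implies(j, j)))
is always true.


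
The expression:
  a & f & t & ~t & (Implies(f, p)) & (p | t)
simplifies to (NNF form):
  False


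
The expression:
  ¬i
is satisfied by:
  {i: False}


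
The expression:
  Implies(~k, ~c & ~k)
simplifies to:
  k | ~c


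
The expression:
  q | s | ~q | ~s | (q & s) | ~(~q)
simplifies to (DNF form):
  True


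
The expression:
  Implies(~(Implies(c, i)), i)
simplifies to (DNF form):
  i | ~c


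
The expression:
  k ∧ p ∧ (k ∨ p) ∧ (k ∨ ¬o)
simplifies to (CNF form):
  k ∧ p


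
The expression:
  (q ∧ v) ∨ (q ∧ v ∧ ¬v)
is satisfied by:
  {q: True, v: True}


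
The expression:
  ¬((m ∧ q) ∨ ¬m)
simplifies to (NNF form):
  m ∧ ¬q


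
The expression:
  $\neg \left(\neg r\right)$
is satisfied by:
  {r: True}


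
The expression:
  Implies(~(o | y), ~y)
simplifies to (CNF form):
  True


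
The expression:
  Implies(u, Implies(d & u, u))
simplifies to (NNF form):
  True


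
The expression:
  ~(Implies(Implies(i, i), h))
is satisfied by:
  {h: False}


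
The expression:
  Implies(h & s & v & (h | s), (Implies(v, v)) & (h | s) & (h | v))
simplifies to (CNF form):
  True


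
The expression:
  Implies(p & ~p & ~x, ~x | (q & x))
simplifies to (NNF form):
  True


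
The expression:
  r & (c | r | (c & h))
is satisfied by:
  {r: True}


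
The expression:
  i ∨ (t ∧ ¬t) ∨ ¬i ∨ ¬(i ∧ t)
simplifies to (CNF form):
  True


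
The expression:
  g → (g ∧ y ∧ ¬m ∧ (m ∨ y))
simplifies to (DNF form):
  (y ∧ ¬m) ∨ ¬g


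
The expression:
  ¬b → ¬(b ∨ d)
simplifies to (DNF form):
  b ∨ ¬d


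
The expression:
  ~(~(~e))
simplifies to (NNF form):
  ~e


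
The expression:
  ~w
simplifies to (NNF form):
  ~w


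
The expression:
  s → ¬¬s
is always true.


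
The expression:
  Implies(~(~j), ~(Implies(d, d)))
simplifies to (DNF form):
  ~j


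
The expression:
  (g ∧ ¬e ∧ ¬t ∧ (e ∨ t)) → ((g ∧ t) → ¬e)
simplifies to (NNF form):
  True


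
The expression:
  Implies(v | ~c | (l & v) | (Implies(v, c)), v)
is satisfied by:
  {v: True}


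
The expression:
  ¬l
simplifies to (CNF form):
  ¬l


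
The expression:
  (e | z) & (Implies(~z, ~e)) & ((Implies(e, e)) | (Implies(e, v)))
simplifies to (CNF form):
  z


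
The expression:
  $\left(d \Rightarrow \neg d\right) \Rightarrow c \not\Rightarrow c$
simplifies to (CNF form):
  $d$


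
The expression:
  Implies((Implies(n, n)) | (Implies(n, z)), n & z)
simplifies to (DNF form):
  n & z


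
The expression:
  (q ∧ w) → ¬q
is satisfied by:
  {w: False, q: False}
  {q: True, w: False}
  {w: True, q: False}


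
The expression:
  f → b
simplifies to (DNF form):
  b ∨ ¬f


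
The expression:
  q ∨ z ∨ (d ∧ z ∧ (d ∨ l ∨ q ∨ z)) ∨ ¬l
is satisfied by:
  {q: True, z: True, l: False}
  {q: True, l: False, z: False}
  {z: True, l: False, q: False}
  {z: False, l: False, q: False}
  {q: True, z: True, l: True}
  {q: True, l: True, z: False}
  {z: True, l: True, q: False}


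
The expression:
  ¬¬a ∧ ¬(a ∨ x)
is never true.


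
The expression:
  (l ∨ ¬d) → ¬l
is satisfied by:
  {l: False}


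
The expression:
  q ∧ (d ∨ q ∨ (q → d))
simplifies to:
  q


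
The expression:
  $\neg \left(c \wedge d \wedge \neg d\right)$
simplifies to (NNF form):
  $\text{True}$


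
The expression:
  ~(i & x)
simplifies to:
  ~i | ~x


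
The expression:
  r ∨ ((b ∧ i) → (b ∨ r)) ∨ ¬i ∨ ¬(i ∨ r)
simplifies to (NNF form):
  True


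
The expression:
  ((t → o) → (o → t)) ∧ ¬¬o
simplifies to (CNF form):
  o ∧ t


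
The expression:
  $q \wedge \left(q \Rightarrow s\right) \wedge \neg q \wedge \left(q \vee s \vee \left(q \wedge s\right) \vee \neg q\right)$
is never true.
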